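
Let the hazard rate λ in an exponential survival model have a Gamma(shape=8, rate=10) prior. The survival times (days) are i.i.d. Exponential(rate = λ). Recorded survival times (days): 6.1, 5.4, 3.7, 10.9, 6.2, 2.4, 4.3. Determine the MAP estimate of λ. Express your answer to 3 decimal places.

λ̂_MAP = 0.286

The Exponential(rate=λ) likelihood is ∝ λ^n e^(−λΣtᵢ). Here n = 7 and Σtᵢ = 6.1 + 5.4 + 3.7 + 10.9 + 6.2 + 2.4 + 4.3 = 39.
Posterior ∝ λ^7e^(−10λ) · λ^7e^(−39λ) = λ^14e^(−49λ), i.e. Gamma(15, 49).
Mode = (a−1)/b = 14/49 ≈ 0.286.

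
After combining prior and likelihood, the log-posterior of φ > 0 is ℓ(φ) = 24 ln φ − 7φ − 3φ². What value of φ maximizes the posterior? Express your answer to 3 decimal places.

ℓ'(φ) = 24/φ − 7 − 6φ. Setting this to zero and multiplying by φ: 6φ² + 7φ − 24 = 0.
φ = (−7 + √(7² + 4·6·24)) / (2·6) = (−7 + √625) / 12 = (−7 + 25)/12 = 3/2.
ℓ''(φ) = −24/φ² − 6 < 0, confirming a maximum.

φ̂_MAP = 1.500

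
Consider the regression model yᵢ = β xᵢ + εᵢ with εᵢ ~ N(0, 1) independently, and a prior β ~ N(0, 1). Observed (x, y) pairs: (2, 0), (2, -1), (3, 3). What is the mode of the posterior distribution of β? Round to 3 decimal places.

log p(β | y) = −Σ(yᵢ − βxᵢ)²/(2·1) − β²/(2·1) + const.
Setting the derivative to zero: Σxᵢ(yᵢ − βxᵢ)/1 − β/1 = 0, so β = Σxᵢyᵢ / (Σxᵢ² + σ²/τ²).
Σxᵢyᵢ = 2·0 + 2·(-1) + 3·3 = 7; Σxᵢ² = 17; σ²/τ² = 1.
β̂_MAP = 7 / (17 + 1) = 7/18 ≈ 0.389.

β̂_MAP = 0.389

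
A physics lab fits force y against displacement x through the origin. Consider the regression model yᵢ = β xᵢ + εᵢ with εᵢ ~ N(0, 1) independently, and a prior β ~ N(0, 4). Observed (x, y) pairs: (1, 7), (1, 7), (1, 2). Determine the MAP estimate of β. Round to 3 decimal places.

log p(β | y) = −Σ(yᵢ − βxᵢ)²/(2·1) − β²/(2·4) + const.
Setting the derivative to zero: Σxᵢ(yᵢ − βxᵢ)/1 − β/4 = 0, so β = Σxᵢyᵢ / (Σxᵢ² + σ²/τ²).
Σxᵢyᵢ = 1·7 + 1·7 + 1·2 = 16; Σxᵢ² = 3; σ²/τ² = 0.25.
β̂_MAP = 16 / (3 + 0.25) = 16/3.25 ≈ 4.923.

β̂_MAP = 4.923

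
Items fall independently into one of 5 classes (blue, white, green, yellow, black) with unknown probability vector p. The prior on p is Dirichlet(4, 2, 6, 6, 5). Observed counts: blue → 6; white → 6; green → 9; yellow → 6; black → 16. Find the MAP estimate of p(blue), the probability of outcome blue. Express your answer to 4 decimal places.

MAP estimate of p(blue) = 0.1475

The posterior is Dirichlet(αᵢ + nᵢ) = Dirichlet(10, 8, 15, 12, 21).
For a Dirichlet(a₁,…,a_K) with all aᵢ > 1, the mode has j-th component (aⱼ − 1)/(Σaᵢ − K).
Here Σaᵢ = 66 and K = 5, so p(blue) = (10 − 1)/(66 − 5) = 9/61 ≈ 0.1475.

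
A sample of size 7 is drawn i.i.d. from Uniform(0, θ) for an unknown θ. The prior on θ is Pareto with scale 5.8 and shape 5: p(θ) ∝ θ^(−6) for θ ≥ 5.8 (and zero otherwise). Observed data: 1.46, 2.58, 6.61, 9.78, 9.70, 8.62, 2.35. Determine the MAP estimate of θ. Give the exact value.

The Uniform(0, θ) likelihood is θ^(−n) for θ ≥ max(xᵢ), zero otherwise. Here max(xᵢ) = 9.78.
Posterior ∝ θ^(−6) · θ^(−7) = θ^(−13) on θ ≥ max(5.8, 9.78) = 9.78.
This density is strictly decreasing in θ, so the posterior mode lies at the lower boundary of the support.

θ̂_MAP = 9.78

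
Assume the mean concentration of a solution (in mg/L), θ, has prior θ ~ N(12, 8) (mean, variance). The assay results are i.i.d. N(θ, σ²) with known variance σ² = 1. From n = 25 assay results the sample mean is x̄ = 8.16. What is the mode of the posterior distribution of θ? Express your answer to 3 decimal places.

θ̂_MAP = 8.179

n = 25, x̄ = 8.16.
For a Normal prior and Normal likelihood with known variance, the posterior is Normal; its mode equals its mean, the precision-weighted average.
Prior precision 1/σ₀² = 1/8 = 0.125; data precision n/σ² = 25/1 = 25.
θ̂ = (0.125·12 + 25·8.16) / (0.125 + 25) = 205.5/25.125 = 548/67 ≈ 8.179.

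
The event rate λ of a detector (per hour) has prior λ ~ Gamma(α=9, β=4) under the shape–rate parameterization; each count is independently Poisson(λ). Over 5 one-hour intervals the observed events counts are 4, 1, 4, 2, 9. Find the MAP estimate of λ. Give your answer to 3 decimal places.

Σxᵢ = 4+1+4+2+9 = 20, with n = 5.
Posterior ∝ λ^8e^(−4λ) · λ^20e^(−5λ) = λ^28e^(−9λ), i.e. Gamma(shape=29, rate=9).
The mode of a Gamma(a, b) with a ≥ 1 (shape–rate) is (a−1)/b = 28/9 ≈ 3.111.

λ̂_MAP = 3.111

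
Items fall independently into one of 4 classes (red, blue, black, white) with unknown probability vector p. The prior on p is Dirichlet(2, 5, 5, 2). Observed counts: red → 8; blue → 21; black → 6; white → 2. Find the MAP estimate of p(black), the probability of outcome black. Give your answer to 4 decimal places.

The posterior is Dirichlet(αᵢ + nᵢ) = Dirichlet(10, 26, 11, 4).
For a Dirichlet(a₁,…,a_K) with all aᵢ > 1, the mode has j-th component (aⱼ − 1)/(Σaᵢ − K).
Here Σaᵢ = 51 and K = 4, so p(black) = (11 − 1)/(51 − 4) = 10/47 ≈ 0.2128.

MAP estimate of p(black) = 0.2128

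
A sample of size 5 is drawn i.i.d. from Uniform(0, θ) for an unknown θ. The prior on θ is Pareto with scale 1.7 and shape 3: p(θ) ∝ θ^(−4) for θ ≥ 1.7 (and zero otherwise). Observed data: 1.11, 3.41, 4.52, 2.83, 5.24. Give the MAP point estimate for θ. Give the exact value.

θ̂_MAP = 5.24

The Uniform(0, θ) likelihood is θ^(−n) for θ ≥ max(xᵢ), zero otherwise. Here max(xᵢ) = 5.24.
Posterior ∝ θ^(−4) · θ^(−5) = θ^(−9) on θ ≥ max(1.7, 5.24) = 5.24.
This density is strictly decreasing in θ, so the posterior mode lies at the lower boundary of the support.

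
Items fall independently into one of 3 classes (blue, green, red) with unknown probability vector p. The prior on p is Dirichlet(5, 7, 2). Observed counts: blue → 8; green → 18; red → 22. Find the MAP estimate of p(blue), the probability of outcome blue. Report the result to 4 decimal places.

The posterior is Dirichlet(αᵢ + nᵢ) = Dirichlet(13, 25, 24).
For a Dirichlet(a₁,…,a_K) with all aᵢ > 1, the mode has j-th component (aⱼ − 1)/(Σaᵢ − K).
Here Σaᵢ = 62 and K = 3, so p(blue) = (13 − 1)/(62 − 3) = 12/59 ≈ 0.2034.

MAP estimate of p(blue) = 0.2034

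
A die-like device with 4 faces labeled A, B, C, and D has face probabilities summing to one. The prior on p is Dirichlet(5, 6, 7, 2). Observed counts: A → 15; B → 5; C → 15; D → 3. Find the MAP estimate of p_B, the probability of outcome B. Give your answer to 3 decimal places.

The posterior is Dirichlet(αᵢ + nᵢ) = Dirichlet(20, 11, 22, 5).
For a Dirichlet(a₁,…,a_K) with all aᵢ > 1, the mode has j-th component (aⱼ − 1)/(Σaᵢ − K).
Here Σaᵢ = 58 and K = 4, so p_B = (11 − 1)/(58 − 4) = 10/54 ≈ 0.185.

MAP estimate of p_B = 0.185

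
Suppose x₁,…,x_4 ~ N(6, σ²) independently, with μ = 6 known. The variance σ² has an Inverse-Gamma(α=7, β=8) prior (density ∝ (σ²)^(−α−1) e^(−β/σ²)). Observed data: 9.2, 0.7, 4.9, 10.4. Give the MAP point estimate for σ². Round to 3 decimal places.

σ̂²_MAP = 3.745

Sum of squared deviations about the known mean: SS = (9.2−6)² + (0.7−6)² + (4.9−6)² + (10.4−6)² = 58.9.
The Normal likelihood contributes (σ²)^(−n/2) exp(−SS/(2σ²)), so the posterior is Inverse-Gamma(α + n/2, β + SS/2) = Inverse-Gamma(9, 37.45).
The mode of Inverse-Gamma(a, b) is b/(a+1) = 37.45/10 ≈ 3.745.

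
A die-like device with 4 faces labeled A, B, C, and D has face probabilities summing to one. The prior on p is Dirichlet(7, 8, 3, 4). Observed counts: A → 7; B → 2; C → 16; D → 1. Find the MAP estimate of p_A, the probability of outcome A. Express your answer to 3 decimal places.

MAP estimate of p_A = 0.295

The posterior is Dirichlet(αᵢ + nᵢ) = Dirichlet(14, 10, 19, 5).
For a Dirichlet(a₁,…,a_K) with all aᵢ > 1, the mode has j-th component (aⱼ − 1)/(Σaᵢ − K).
Here Σaᵢ = 48 and K = 4, so p_A = (14 − 1)/(48 − 4) = 13/44 ≈ 0.295.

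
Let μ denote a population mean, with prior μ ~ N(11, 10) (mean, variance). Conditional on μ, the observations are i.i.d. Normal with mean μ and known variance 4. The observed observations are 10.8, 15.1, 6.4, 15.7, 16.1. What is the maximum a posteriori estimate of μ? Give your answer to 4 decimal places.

n = 5; x̄ = (10.8 + 15.1 + 6.4 + 15.7 + 16.1)/5 = 64.1/5 = 12.82.
For a Normal prior and Normal likelihood with known variance, the posterior is Normal; its mode equals its mean, the precision-weighted average.
Prior precision 1/σ₀² = 1/10 = 0.1; data precision n/σ² = 5/4 = 1.25.
μ̂ = (0.1·11 + 1.25·12.82) / (0.1 + 1.25) = 17.125/1.35 = 685/54 ≈ 12.6852.

μ̂_MAP = 12.6852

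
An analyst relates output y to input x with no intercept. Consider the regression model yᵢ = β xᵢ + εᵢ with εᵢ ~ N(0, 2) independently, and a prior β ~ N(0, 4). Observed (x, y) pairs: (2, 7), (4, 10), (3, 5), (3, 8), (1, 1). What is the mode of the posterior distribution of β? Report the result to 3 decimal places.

log p(β | y) = −Σ(yᵢ − βxᵢ)²/(2·2) − β²/(2·4) + const.
Setting the derivative to zero: Σxᵢ(yᵢ − βxᵢ)/2 − β/4 = 0, so β = Σxᵢyᵢ / (Σxᵢ² + σ²/τ²).
Σxᵢyᵢ = 2·7 + 4·10 + 3·5 + 3·8 + 1·1 = 94; Σxᵢ² = 39; σ²/τ² = 0.5.
β̂_MAP = 94 / (39 + 0.5) = 94/39.5 ≈ 2.380.

β̂_MAP = 2.380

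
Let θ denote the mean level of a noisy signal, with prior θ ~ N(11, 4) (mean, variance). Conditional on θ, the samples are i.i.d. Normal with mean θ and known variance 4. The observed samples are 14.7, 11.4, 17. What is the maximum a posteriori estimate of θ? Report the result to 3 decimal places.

n = 3; x̄ = (14.7 + 11.4 + 17)/3 = 43.1/3 = 431/30 ≈ 14.3667.
For a Normal prior and Normal likelihood with known variance, the posterior is Normal; its mode equals its mean, the precision-weighted average.
Prior precision 1/σ₀² = 1/4 = 0.25; data precision n/σ² = 3/4 = 0.75.
θ̂ = (0.25·11 + 0.75·(431/30)) / (0.25 + 0.75) = 13.525/1 = 13.525.

θ̂_MAP = 13.525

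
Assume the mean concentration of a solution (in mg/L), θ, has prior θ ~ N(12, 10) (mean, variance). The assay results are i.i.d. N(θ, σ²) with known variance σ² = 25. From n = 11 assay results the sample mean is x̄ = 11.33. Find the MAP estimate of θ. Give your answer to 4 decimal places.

θ̂_MAP = 11.4541

n = 11, x̄ = 11.33.
For a Normal prior and Normal likelihood with known variance, the posterior is Normal; its mode equals its mean, the precision-weighted average.
Prior precision 1/σ₀² = 1/10 = 0.1; data precision n/σ² = 11/25 = 0.44.
θ̂ = (0.1·12 + 0.44·11.33) / (0.1 + 0.44) = 6.1852/0.54 = 15463/1350 ≈ 11.4541.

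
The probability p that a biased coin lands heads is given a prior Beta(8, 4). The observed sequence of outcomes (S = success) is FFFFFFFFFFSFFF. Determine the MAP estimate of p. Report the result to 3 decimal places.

p̂_MAP = 0.333

Prior: Beta(8, 4).
Data: 1 success in 14 trials (from the sequence). The binomial likelihood contributes p(1−p)^13, so the posterior is Beta(8+1, 4+13) = Beta(9, 17).
For Beta(a, b) with a, b > 1 the mode is (a−1)/(a+b−2) = 8/24 ≈ 0.333.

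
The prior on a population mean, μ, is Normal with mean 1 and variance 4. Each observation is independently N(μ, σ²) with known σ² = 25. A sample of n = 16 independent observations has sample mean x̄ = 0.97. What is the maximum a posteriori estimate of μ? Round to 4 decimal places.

n = 16, x̄ = 0.97.
For a Normal prior and Normal likelihood with known variance, the posterior is Normal; its mode equals its mean, the precision-weighted average.
Prior precision 1/σ₀² = 1/4 = 0.25; data precision n/σ² = 16/25 = 0.64.
μ̂ = (0.25·1 + 0.64·0.97) / (0.25 + 0.64) = 0.8708/0.89 = 2177/2225 ≈ 0.9784.

μ̂_MAP = 0.9784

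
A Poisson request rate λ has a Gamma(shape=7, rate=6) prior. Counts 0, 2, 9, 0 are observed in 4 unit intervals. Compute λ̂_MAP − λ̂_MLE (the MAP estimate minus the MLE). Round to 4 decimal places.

Σxᵢ = 11. Posterior is Gamma(18, 10); MAP = (18−1)/10 = 17/10 ≈ 1.70000.
MLE = x̄ = 11/4 ≈ 2.75000.
Difference = 17/10 − 11/4 = -21/20 ≈ -1.0500.

MAP − MLE = -1.0500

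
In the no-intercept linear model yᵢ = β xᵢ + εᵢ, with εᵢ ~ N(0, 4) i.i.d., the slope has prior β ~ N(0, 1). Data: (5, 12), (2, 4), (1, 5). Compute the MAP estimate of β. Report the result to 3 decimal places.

β̂_MAP = 2.147

log p(β | y) = −Σ(yᵢ − βxᵢ)²/(2·4) − β²/(2·1) + const.
Setting the derivative to zero: Σxᵢ(yᵢ − βxᵢ)/4 − β/1 = 0, so β = Σxᵢyᵢ / (Σxᵢ² + σ²/τ²).
Σxᵢyᵢ = 5·12 + 2·4 + 1·5 = 73; Σxᵢ² = 30; σ²/τ² = 4.
β̂_MAP = 73 / (30 + 4) = 73/34 ≈ 2.147.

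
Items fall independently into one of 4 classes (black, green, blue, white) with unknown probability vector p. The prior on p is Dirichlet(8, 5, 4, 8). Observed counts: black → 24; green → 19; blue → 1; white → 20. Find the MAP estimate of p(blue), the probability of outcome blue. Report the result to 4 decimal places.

MAP estimate of p(blue) = 0.0471

The posterior is Dirichlet(αᵢ + nᵢ) = Dirichlet(32, 24, 5, 28).
For a Dirichlet(a₁,…,a_K) with all aᵢ > 1, the mode has j-th component (aⱼ − 1)/(Σaᵢ − K).
Here Σaᵢ = 89 and K = 4, so p(blue) = (5 − 1)/(89 − 4) = 4/85 ≈ 0.0471.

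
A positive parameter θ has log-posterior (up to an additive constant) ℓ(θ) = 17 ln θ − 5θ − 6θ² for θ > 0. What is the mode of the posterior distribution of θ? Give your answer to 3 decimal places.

θ̂_MAP = 1.000

ℓ'(θ) = 17/θ − 5 − 12θ. Setting this to zero and multiplying by θ: 12θ² + 5θ − 17 = 0.
θ = (−5 + √(5² + 4·12·17)) / (2·12) = (−5 + √841) / 24 = (−5 + 29)/24 = 1.
ℓ''(θ) = −17/θ² − 12 < 0, confirming a maximum.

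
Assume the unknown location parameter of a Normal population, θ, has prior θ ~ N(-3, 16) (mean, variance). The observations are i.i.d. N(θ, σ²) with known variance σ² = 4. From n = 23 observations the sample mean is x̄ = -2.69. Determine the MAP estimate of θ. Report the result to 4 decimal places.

θ̂_MAP = -2.6933

n = 23, x̄ = -2.69.
For a Normal prior and Normal likelihood with known variance, the posterior is Normal; its mode equals its mean, the precision-weighted average.
Prior precision 1/σ₀² = 1/16 = 0.0625; data precision n/σ² = 23/4 = 5.75.
θ̂ = (0.0625·(-3) + 5.75·(-2.69)) / (0.0625 + 5.75) = (-15.655)/5.8125 = -202/75 ≈ -2.6933.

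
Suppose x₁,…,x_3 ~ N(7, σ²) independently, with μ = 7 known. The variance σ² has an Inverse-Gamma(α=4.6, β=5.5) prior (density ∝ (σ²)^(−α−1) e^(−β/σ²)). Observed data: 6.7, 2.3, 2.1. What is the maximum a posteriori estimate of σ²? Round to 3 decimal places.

σ̂²_MAP = 4.027

Sum of squared deviations about the known mean: SS = (6.7−7)² + (2.3−7)² + (2.1−7)² = 46.19.
The Normal likelihood contributes (σ²)^(−n/2) exp(−SS/(2σ²)), so the posterior is Inverse-Gamma(α + n/2, β + SS/2) = Inverse-Gamma(6.1, 28.595).
The mode of Inverse-Gamma(a, b) is b/(a+1) = 28.595/7.1 ≈ 4.027.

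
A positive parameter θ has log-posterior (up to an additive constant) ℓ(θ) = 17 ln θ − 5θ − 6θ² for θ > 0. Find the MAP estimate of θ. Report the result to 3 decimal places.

ℓ'(θ) = 17/θ − 5 − 12θ. Setting this to zero and multiplying by θ: 12θ² + 5θ − 17 = 0.
θ = (−5 + √(5² + 4·12·17)) / (2·12) = (−5 + √841) / 24 = (−5 + 29)/24 = 1.
ℓ''(θ) = −17/θ² − 12 < 0, confirming a maximum.

θ̂_MAP = 1.000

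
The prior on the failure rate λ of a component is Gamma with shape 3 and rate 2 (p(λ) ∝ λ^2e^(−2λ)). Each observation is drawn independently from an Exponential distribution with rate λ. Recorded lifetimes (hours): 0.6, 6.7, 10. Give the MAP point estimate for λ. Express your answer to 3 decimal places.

λ̂_MAP = 0.259

The Exponential(rate=λ) likelihood is ∝ λ^n e^(−λΣtᵢ). Here n = 3 and Σtᵢ = 0.6 + 6.7 + 10 = 17.3.
Posterior ∝ λ^2e^(−2λ) · λ^3e^(−17.3λ) = λ^5e^(−19.3λ), i.e. Gamma(6, 19.3).
Mode = (a−1)/b = 5/19.3 ≈ 0.259.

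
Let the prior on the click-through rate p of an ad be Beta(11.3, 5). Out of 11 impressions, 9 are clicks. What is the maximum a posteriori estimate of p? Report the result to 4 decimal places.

p̂_MAP = 0.7628

Prior: Beta(11.3, 5).
Data: 9 successes in 11 trials. The binomial likelihood contributes p^9(1−p)^2, so the posterior is Beta(11.3+9, 5+2) = Beta(20.3, 7).
For Beta(a, b) with a, b > 1 the mode is (a−1)/(a+b−2) = 19.3/25.3 ≈ 0.7628.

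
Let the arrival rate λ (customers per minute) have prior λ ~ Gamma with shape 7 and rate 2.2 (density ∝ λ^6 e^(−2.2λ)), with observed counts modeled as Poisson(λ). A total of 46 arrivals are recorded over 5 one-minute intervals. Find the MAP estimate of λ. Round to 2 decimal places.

λ̂_MAP = 7.22

Σxᵢ = 46, n = 5.
Posterior ∝ λ^6e^(−2.2λ) · λ^46e^(−5λ) = λ^52e^(−7.2λ), i.e. Gamma(shape=53, rate=7.2).
The mode of a Gamma(a, b) with a ≥ 1 (shape–rate) is (a−1)/b = 52/7.2 ≈ 7.22.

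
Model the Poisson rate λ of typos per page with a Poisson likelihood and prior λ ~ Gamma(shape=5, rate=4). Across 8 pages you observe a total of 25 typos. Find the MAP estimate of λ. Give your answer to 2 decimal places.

λ̂_MAP = 2.42

Σxᵢ = 25, n = 8.
Posterior ∝ λ^4e^(−4λ) · λ^25e^(−8λ) = λ^29e^(−12λ), i.e. Gamma(shape=30, rate=12).
The mode of a Gamma(a, b) with a ≥ 1 (shape–rate) is (a−1)/b = 29/12 ≈ 2.42.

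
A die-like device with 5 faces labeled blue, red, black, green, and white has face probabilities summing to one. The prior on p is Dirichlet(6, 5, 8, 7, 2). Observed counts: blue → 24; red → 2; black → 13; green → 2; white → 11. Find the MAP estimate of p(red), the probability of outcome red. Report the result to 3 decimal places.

The posterior is Dirichlet(αᵢ + nᵢ) = Dirichlet(30, 7, 21, 9, 13).
For a Dirichlet(a₁,…,a_K) with all aᵢ > 1, the mode has j-th component (aⱼ − 1)/(Σaᵢ − K).
Here Σaᵢ = 80 and K = 5, so p(red) = (7 − 1)/(80 − 5) = 6/75 ≈ 0.080.

MAP estimate of p(red) = 0.080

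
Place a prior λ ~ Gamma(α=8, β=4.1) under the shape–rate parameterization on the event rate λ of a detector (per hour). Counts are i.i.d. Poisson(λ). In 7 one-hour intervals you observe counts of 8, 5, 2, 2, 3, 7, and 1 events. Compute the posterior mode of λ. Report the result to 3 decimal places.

Σxᵢ = 8+5+2+2+3+7+1 = 28, with n = 7.
Posterior ∝ λ^7e^(−4.1λ) · λ^28e^(−7λ) = λ^35e^(−11.1λ), i.e. Gamma(shape=36, rate=11.1).
The mode of a Gamma(a, b) with a ≥ 1 (shape–rate) is (a−1)/b = 35/11.1 ≈ 3.153.

λ̂_MAP = 3.153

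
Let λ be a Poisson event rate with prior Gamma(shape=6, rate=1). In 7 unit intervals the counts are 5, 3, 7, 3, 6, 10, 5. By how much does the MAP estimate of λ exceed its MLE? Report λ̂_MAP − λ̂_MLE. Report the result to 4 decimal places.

Σxᵢ = 39. Posterior is Gamma(45, 8); MAP = (45−1)/8 = 44/8 ≈ 5.50000.
MLE = x̄ = 39/7 ≈ 5.57143.
Difference = 44/8 − 39/7 = -1/14 ≈ -0.0714.

MAP − MLE = -0.0714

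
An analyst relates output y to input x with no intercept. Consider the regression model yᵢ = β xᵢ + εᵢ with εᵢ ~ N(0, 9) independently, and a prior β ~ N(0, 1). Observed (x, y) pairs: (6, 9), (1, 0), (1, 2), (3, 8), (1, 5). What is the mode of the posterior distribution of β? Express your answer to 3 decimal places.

β̂_MAP = 1.491

log p(β | y) = −Σ(yᵢ − βxᵢ)²/(2·9) − β²/(2·1) + const.
Setting the derivative to zero: Σxᵢ(yᵢ − βxᵢ)/9 − β/1 = 0, so β = Σxᵢyᵢ / (Σxᵢ² + σ²/τ²).
Σxᵢyᵢ = 6·9 + 1·0 + 1·2 + 3·8 + 1·5 = 85; Σxᵢ² = 48; σ²/τ² = 9.
β̂_MAP = 85 / (48 + 9) = 85/57 ≈ 1.491.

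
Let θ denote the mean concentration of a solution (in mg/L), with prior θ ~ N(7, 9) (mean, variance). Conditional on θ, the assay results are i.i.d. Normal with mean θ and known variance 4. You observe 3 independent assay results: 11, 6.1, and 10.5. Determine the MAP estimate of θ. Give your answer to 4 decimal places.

n = 3; x̄ = (11 + 6.1 + 10.5)/3 = 27.6/3 = 9.2.
For a Normal prior and Normal likelihood with known variance, the posterior is Normal; its mode equals its mean, the precision-weighted average.
Prior precision 1/σ₀² = 1/9; data precision n/σ² = 3/4 = 0.75.
θ̂ = ((1/9)·7 + 0.75·9.2) / (1/9 + 0.75) = (691/90)/(31/36) = 1382/155 ≈ 8.9161.

θ̂_MAP = 8.9161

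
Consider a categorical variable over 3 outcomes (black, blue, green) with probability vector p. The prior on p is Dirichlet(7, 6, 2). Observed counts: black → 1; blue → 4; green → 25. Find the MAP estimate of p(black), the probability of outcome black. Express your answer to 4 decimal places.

The posterior is Dirichlet(αᵢ + nᵢ) = Dirichlet(8, 10, 27).
For a Dirichlet(a₁,…,a_K) with all aᵢ > 1, the mode has j-th component (aⱼ − 1)/(Σaᵢ − K).
Here Σaᵢ = 45 and K = 3, so p(black) = (8 − 1)/(45 − 3) = 7/42 ≈ 0.1667.

MAP estimate of p(black) = 0.1667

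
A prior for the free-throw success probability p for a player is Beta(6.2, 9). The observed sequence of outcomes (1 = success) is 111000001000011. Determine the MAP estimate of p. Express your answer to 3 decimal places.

p̂_MAP = 0.397

Prior: Beta(6.2, 9).
Data: 6 successes in 15 trials (from the sequence). The binomial likelihood contributes p^6(1−p)^9, so the posterior is Beta(6.2+6, 9+9) = Beta(12.2, 18).
For Beta(a, b) with a, b > 1 the mode is (a−1)/(a+b−2) = 11.2/28.2 ≈ 0.397.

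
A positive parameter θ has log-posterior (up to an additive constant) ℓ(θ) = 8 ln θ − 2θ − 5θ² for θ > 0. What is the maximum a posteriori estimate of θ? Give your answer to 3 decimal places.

ℓ'(θ) = 8/θ − 2 − 10θ. Setting this to zero and multiplying by θ: 10θ² + 2θ − 8 = 0.
θ = (−2 + √(2² + 4·10·8)) / (2·10) = (−2 + √324) / 20 = (−2 + 18)/20 = 4/5.
ℓ''(θ) = −8/θ² − 10 < 0, confirming a maximum.

θ̂_MAP = 0.800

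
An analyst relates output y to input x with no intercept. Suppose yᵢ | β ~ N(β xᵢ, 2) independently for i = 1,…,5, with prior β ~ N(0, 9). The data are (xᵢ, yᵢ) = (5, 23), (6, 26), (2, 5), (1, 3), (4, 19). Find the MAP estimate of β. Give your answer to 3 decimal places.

log p(β | y) = −Σ(yᵢ − βxᵢ)²/(2·2) − β²/(2·9) + const.
Setting the derivative to zero: Σxᵢ(yᵢ − βxᵢ)/2 − β/9 = 0, so β = Σxᵢyᵢ / (Σxᵢ² + σ²/τ²).
Σxᵢyᵢ = 5·23 + 6·26 + 2·5 + 1·3 + 4·19 = 360; Σxᵢ² = 82; σ²/τ² = 2/9.
β̂_MAP = 360 / (82 + 2/9) = 360/(740/9) = 162/37 ≈ 4.378.

β̂_MAP = 4.378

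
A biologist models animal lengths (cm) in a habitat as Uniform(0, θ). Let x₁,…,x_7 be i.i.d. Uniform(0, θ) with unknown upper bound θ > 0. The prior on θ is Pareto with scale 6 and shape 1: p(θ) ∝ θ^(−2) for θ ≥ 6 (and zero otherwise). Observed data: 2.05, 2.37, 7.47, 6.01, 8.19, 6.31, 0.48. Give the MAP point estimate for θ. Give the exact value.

The Uniform(0, θ) likelihood is θ^(−n) for θ ≥ max(xᵢ), zero otherwise. Here max(xᵢ) = 8.19.
Posterior ∝ θ^(−2) · θ^(−7) = θ^(−9) on θ ≥ max(6, 8.19) = 8.19.
This density is strictly decreasing in θ, so the posterior mode lies at the lower boundary of the support.

θ̂_MAP = 8.19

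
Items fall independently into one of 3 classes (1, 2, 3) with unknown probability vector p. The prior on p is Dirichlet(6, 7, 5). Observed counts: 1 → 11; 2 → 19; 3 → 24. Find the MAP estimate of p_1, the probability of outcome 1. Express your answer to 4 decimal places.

MAP estimate: 0.2319

The posterior is Dirichlet(αᵢ + nᵢ) = Dirichlet(17, 26, 29).
For a Dirichlet(a₁,…,a_K) with all aᵢ > 1, the mode has j-th component (aⱼ − 1)/(Σaᵢ − K).
Here Σaᵢ = 72 and K = 3, so p_1 = (17 − 1)/(72 − 3) = 16/69 ≈ 0.2319.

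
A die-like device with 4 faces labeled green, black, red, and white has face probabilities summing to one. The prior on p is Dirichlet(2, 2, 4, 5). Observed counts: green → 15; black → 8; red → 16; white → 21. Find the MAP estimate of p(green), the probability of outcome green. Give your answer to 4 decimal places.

The posterior is Dirichlet(αᵢ + nᵢ) = Dirichlet(17, 10, 20, 26).
For a Dirichlet(a₁,…,a_K) with all aᵢ > 1, the mode has j-th component (aⱼ − 1)/(Σaᵢ − K).
Here Σaᵢ = 73 and K = 4, so p(green) = (17 − 1)/(73 − 4) = 16/69 ≈ 0.2319.

MAP estimate of p(green) = 0.2319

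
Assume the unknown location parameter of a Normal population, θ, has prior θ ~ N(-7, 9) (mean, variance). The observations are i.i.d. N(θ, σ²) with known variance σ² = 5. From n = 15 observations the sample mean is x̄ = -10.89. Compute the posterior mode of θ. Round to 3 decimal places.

n = 15, x̄ = -10.89.
For a Normal prior and Normal likelihood with known variance, the posterior is Normal; its mode equals its mean, the precision-weighted average.
Prior precision 1/σ₀² = 1/9; data precision n/σ² = 15/5 = 3.
θ̂ = ((1/9)·(-7) + 3·(-10.89)) / (1/9 + 3) = (-30103/900)/(28/9) = -30103/2800 ≈ -10.751.

θ̂_MAP = -10.751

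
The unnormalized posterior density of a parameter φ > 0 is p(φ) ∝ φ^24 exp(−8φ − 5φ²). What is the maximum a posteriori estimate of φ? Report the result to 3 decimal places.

φ̂_MAP = 1.200

ℓ'(φ) = 24/φ − 8 − 10φ. Setting this to zero and multiplying by φ: 10φ² + 8φ − 24 = 0.
φ = (−8 + √(8² + 4·10·24)) / (2·10) = (−8 + √1024) / 20 = (−8 + 32)/20 = 6/5.
ℓ''(φ) = −24/φ² − 10 < 0, confirming a maximum.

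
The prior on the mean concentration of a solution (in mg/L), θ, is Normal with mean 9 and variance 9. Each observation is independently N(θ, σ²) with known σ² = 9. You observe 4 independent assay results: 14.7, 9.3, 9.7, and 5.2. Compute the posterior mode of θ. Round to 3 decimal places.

n = 4; x̄ = (14.7 + 9.3 + 9.7 + 5.2)/4 = 38.9/4 = 9.725.
For a Normal prior and Normal likelihood with known variance, the posterior is Normal; its mode equals its mean, the precision-weighted average.
Prior precision 1/σ₀² = 1/9; data precision n/σ² = 4/9.
θ̂ = ((1/9)·9 + (4/9)·9.725) / (1/9 + 4/9) = (479/90)/(5/9) = 9.580.

θ̂_MAP = 9.580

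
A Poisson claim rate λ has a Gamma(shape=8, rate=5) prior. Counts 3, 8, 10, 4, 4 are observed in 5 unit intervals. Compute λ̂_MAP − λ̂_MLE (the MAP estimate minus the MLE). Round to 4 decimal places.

Σxᵢ = 29. Posterior is Gamma(37, 10); MAP = (37−1)/10 = 36/10 ≈ 3.60000.
MLE = x̄ = 29/5 ≈ 5.80000.
Difference = 36/10 − 29/5 = -11/5 ≈ -2.2000.

MAP − MLE = -2.2000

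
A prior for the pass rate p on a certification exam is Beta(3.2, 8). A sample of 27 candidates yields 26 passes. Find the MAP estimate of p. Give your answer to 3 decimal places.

Prior: Beta(3.2, 8).
Data: 26 successes in 27 trials. The binomial likelihood contributes p^26(1−p)^1, so the posterior is Beta(3.2+26, 8+1) = Beta(29.2, 9).
For Beta(a, b) with a, b > 1 the mode is (a−1)/(a+b−2) = 28.2/36.2 ≈ 0.779.

p̂_MAP = 0.779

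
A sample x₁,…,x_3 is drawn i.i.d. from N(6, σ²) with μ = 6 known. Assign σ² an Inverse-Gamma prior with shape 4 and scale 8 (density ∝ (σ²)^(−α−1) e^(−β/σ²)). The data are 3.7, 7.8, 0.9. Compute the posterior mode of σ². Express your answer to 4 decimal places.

σ̂²_MAP = 3.8877

Sum of squared deviations about the known mean: SS = (3.7−6)² + (7.8−6)² + (0.9−6)² = 34.54.
The Normal likelihood contributes (σ²)^(−n/2) exp(−SS/(2σ²)), so the posterior is Inverse-Gamma(α + n/2, β + SS/2) = Inverse-Gamma(5.5, 25.27).
The mode of Inverse-Gamma(a, b) is b/(a+1) = 25.27/6.5 ≈ 3.8877.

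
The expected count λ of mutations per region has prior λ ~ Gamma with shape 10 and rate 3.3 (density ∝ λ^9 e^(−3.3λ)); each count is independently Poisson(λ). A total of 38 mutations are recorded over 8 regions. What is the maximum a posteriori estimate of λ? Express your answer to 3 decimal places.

λ̂_MAP = 4.159

Σxᵢ = 38, n = 8.
Posterior ∝ λ^9e^(−3.3λ) · λ^38e^(−8λ) = λ^47e^(−11.3λ), i.e. Gamma(shape=48, rate=11.3).
The mode of a Gamma(a, b) with a ≥ 1 (shape–rate) is (a−1)/b = 47/11.3 ≈ 4.159.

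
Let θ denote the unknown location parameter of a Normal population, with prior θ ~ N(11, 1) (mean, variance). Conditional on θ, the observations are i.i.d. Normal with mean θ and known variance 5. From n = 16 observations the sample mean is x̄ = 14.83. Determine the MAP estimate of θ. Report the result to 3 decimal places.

n = 16, x̄ = 14.83.
For a Normal prior and Normal likelihood with known variance, the posterior is Normal; its mode equals its mean, the precision-weighted average.
Prior precision 1/σ₀² = 1/1 = 1; data precision n/σ² = 16/5 = 3.2.
θ̂ = (1·11 + 3.2·14.83) / (1 + 3.2) = 58.456/4.2 = 7307/525 ≈ 13.918.

θ̂_MAP = 13.918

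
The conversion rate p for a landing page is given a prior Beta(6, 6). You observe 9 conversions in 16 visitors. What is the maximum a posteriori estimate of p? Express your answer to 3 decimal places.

p̂_MAP = 0.538

Prior: Beta(6, 6).
Data: 9 successes in 16 trials. The binomial likelihood contributes p^9(1−p)^7, so the posterior is Beta(6+9, 6+7) = Beta(15, 13).
For Beta(a, b) with a, b > 1 the mode is (a−1)/(a+b−2) = 14/26 ≈ 0.538.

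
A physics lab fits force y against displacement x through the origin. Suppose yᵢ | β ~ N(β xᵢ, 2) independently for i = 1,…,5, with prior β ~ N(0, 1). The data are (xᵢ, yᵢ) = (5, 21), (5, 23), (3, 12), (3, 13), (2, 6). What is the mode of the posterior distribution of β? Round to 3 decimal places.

log p(β | y) = −Σ(yᵢ − βxᵢ)²/(2·2) − β²/(2·1) + const.
Setting the derivative to zero: Σxᵢ(yᵢ − βxᵢ)/2 − β/1 = 0, so β = Σxᵢyᵢ / (Σxᵢ² + σ²/τ²).
Σxᵢyᵢ = 5·21 + 5·23 + 3·12 + 3·13 + 2·6 = 307; Σxᵢ² = 72; σ²/τ² = 2.
β̂_MAP = 307 / (72 + 2) = 307/74 ≈ 4.149.

β̂_MAP = 4.149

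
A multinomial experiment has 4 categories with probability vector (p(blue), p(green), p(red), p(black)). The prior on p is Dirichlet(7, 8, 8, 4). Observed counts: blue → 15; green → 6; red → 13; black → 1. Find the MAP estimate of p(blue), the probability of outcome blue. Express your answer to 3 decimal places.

The posterior is Dirichlet(αᵢ + nᵢ) = Dirichlet(22, 14, 21, 5).
For a Dirichlet(a₁,…,a_K) with all aᵢ > 1, the mode has j-th component (aⱼ − 1)/(Σaᵢ − K).
Here Σaᵢ = 62 and K = 4, so p(blue) = (22 − 1)/(62 − 4) = 21/58 ≈ 0.362.

MAP estimate of p(blue) = 0.362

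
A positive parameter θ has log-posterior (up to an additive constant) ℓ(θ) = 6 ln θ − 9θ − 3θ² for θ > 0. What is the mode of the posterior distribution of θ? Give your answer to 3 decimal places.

ℓ'(θ) = 6/θ − 9 − 6θ. Setting this to zero and multiplying by θ: 6θ² + 9θ − 6 = 0.
θ = (−9 + √(9² + 4·6·6)) / (2·6) = (−9 + √225) / 12 = (−9 + 15)/12 = 1/2.
ℓ''(θ) = −6/θ² − 6 < 0, confirming a maximum.

θ̂_MAP = 0.500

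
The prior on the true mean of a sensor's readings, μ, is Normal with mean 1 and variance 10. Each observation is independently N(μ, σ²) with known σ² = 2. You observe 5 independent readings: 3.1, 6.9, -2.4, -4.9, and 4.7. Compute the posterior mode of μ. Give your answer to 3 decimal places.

μ̂_MAP = 1.462

n = 5; x̄ = (3.1 + 6.9 + (-2.4) + (-4.9) + 4.7)/5 = 7.4/5 = 1.48.
For a Normal prior and Normal likelihood with known variance, the posterior is Normal; its mode equals its mean, the precision-weighted average.
Prior precision 1/σ₀² = 1/10 = 0.1; data precision n/σ² = 5/2 = 2.5.
μ̂ = (0.1·1 + 2.5·1.48) / (0.1 + 2.5) = 3.8/2.6 = 19/13 ≈ 1.462.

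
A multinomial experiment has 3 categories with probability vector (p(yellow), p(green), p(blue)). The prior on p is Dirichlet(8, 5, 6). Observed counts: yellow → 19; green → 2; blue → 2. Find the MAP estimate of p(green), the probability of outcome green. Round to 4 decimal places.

The posterior is Dirichlet(αᵢ + nᵢ) = Dirichlet(27, 7, 8).
For a Dirichlet(a₁,…,a_K) with all aᵢ > 1, the mode has j-th component (aⱼ − 1)/(Σaᵢ − K).
Here Σaᵢ = 42 and K = 3, so p(green) = (7 − 1)/(42 − 3) = 6/39 ≈ 0.1538.

MAP estimate of p(green) = 0.1538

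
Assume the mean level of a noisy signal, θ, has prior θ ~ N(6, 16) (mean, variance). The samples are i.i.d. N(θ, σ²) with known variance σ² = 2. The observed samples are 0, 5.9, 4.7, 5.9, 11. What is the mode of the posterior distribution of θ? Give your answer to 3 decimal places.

n = 5; x̄ = (0 + 5.9 + 4.7 + 5.9 + 11)/5 = 27.5/5 = 5.5.
For a Normal prior and Normal likelihood with known variance, the posterior is Normal; its mode equals its mean, the precision-weighted average.
Prior precision 1/σ₀² = 1/16 = 0.0625; data precision n/σ² = 5/2 = 2.5.
θ̂ = (0.0625·6 + 2.5·5.5) / (0.0625 + 2.5) = 14.125/2.5625 = 226/41 ≈ 5.512.

θ̂_MAP = 5.512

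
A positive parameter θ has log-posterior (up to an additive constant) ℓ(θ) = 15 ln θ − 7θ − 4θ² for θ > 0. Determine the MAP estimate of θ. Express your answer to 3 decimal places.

ℓ'(θ) = 15/θ − 7 − 8θ. Setting this to zero and multiplying by θ: 8θ² + 7θ − 15 = 0.
θ = (−7 + √(7² + 4·8·15)) / (2·8) = (−7 + √529) / 16 = (−7 + 23)/16 = 1.
ℓ''(θ) = −15/θ² − 8 < 0, confirming a maximum.

θ̂_MAP = 1.000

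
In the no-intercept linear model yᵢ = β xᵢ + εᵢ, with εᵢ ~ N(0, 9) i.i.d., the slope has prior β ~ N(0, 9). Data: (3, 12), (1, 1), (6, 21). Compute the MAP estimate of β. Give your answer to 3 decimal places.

β̂_MAP = 3.468

log p(β | y) = −Σ(yᵢ − βxᵢ)²/(2·9) − β²/(2·9) + const.
Setting the derivative to zero: Σxᵢ(yᵢ − βxᵢ)/9 − β/9 = 0, so β = Σxᵢyᵢ / (Σxᵢ² + σ²/τ²).
Σxᵢyᵢ = 3·12 + 1·1 + 6·21 = 163; Σxᵢ² = 46; σ²/τ² = 1.
β̂_MAP = 163 / (46 + 1) = 163/47 ≈ 3.468.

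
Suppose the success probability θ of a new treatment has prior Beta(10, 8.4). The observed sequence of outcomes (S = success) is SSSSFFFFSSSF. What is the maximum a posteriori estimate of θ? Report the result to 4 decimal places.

θ̂_MAP = 0.5634

Prior: Beta(10, 8.4).
Data: 7 successes in 12 trials (from the sequence). The binomial likelihood contributes θ^7(1−θ)^5, so the posterior is Beta(10+7, 8.4+5) = Beta(17, 13.4).
For Beta(a, b) with a, b > 1 the mode is (a−1)/(a+b−2) = 16/28.4 ≈ 0.5634.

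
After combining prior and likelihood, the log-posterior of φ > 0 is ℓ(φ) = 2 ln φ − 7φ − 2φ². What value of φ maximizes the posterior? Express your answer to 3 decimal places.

ℓ'(φ) = 2/φ − 7 − 4φ. Setting this to zero and multiplying by φ: 4φ² + 7φ − 2 = 0.
φ = (−7 + √(7² + 4·4·2)) / (2·4) = (−7 + √81) / 8 = (−7 + 9)/8 = 1/4.
ℓ''(φ) = −2/φ² − 4 < 0, confirming a maximum.

φ̂_MAP = 0.250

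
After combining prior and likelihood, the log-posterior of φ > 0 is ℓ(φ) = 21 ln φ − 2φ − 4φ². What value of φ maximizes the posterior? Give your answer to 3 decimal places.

ℓ'(φ) = 21/φ − 2 − 8φ. Setting this to zero and multiplying by φ: 8φ² + 2φ − 21 = 0.
φ = (−2 + √(2² + 4·8·21)) / (2·8) = (−2 + √676) / 16 = (−2 + 26)/16 = 3/2.
ℓ''(φ) = −21/φ² − 8 < 0, confirming a maximum.

φ̂_MAP = 1.500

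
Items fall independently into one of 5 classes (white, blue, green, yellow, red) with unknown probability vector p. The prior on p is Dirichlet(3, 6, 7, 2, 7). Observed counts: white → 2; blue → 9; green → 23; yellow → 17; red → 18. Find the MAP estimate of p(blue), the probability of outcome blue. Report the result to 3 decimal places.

The posterior is Dirichlet(αᵢ + nᵢ) = Dirichlet(5, 15, 30, 19, 25).
For a Dirichlet(a₁,…,a_K) with all aᵢ > 1, the mode has j-th component (aⱼ − 1)/(Σaᵢ − K).
Here Σaᵢ = 94 and K = 5, so p(blue) = (15 − 1)/(94 − 5) = 14/89 ≈ 0.157.

MAP estimate of p(blue) = 0.157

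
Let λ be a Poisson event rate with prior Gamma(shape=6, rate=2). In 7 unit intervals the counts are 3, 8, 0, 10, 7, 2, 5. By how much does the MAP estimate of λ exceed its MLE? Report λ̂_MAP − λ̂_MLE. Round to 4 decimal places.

Σxᵢ = 35. Posterior is Gamma(41, 9); MAP = (41−1)/9 = 40/9 ≈ 4.44444.
MLE = x̄ = 35/7 ≈ 5.00000.
Difference = 40/9 − 35/7 = -5/9 ≈ -0.5556.

MAP − MLE = -0.5556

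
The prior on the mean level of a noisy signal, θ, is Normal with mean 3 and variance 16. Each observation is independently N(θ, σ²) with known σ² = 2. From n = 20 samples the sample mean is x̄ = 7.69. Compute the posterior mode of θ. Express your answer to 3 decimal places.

n = 20, x̄ = 7.69.
For a Normal prior and Normal likelihood with known variance, the posterior is Normal; its mode equals its mean, the precision-weighted average.
Prior precision 1/σ₀² = 1/16 = 0.0625; data precision n/σ² = 20/2 = 10.
θ̂ = (0.0625·3 + 10·7.69) / (0.0625 + 10) = 77.0875/10.0625 = 881/115 ≈ 7.661.

θ̂_MAP = 7.661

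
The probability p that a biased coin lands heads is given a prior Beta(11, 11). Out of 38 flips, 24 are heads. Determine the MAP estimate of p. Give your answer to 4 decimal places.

Prior: Beta(11, 11).
Data: 24 successes in 38 trials. The binomial likelihood contributes p^24(1−p)^14, so the posterior is Beta(11+24, 11+14) = Beta(35, 25).
For Beta(a, b) with a, b > 1 the mode is (a−1)/(a+b−2) = 34/58 ≈ 0.5862.

p̂_MAP = 0.5862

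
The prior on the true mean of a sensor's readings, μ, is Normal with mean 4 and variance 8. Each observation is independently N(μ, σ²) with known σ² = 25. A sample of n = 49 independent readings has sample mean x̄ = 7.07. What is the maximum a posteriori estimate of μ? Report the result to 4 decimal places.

n = 49, x̄ = 7.07.
For a Normal prior and Normal likelihood with known variance, the posterior is Normal; its mode equals its mean, the precision-weighted average.
Prior precision 1/σ₀² = 1/8 = 0.125; data precision n/σ² = 49/25 = 1.96.
μ̂ = (0.125·4 + 1.96·7.07) / (0.125 + 1.96) = 14.3572/2.085 = 71786/10425 ≈ 6.8859.

μ̂_MAP = 6.8859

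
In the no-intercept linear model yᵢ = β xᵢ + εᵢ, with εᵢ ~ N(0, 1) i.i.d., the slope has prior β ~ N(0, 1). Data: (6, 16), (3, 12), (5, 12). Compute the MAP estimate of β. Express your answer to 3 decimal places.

β̂_MAP = 2.704

log p(β | y) = −Σ(yᵢ − βxᵢ)²/(2·1) − β²/(2·1) + const.
Setting the derivative to zero: Σxᵢ(yᵢ − βxᵢ)/1 − β/1 = 0, so β = Σxᵢyᵢ / (Σxᵢ² + σ²/τ²).
Σxᵢyᵢ = 6·16 + 3·12 + 5·12 = 192; Σxᵢ² = 70; σ²/τ² = 1.
β̂_MAP = 192 / (70 + 1) = 192/71 ≈ 2.704.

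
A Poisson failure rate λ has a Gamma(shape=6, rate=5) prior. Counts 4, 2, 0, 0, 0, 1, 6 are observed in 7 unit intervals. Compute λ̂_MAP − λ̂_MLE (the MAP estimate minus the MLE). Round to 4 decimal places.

Σxᵢ = 13. Posterior is Gamma(19, 12); MAP = (19−1)/12 = 18/12 ≈ 1.50000.
MLE = x̄ = 13/7 ≈ 1.85714.
Difference = 18/12 − 13/7 = -5/14 ≈ -0.3571.

MAP − MLE = -0.3571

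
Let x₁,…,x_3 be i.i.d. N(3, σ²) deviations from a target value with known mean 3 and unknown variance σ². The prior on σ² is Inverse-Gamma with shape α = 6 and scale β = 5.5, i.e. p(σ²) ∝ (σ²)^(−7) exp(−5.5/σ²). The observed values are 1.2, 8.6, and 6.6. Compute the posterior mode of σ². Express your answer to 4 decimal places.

Sum of squared deviations about the known mean: SS = (1.2−3)² + (8.6−3)² + (6.6−3)² = 47.56.
The Normal likelihood contributes (σ²)^(−n/2) exp(−SS/(2σ²)), so the posterior is Inverse-Gamma(α + n/2, β + SS/2) = Inverse-Gamma(7.5, 29.28).
The mode of Inverse-Gamma(a, b) is b/(a+1) = 29.28/8.5 ≈ 3.4447.

σ̂²_MAP = 3.4447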